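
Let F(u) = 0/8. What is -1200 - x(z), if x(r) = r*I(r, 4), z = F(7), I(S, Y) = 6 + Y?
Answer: -1200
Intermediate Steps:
F(u) = 0 (F(u) = 0*(1/8) = 0)
z = 0
x(r) = 10*r (x(r) = r*(6 + 4) = r*10 = 10*r)
-1200 - x(z) = -1200 - 10*0 = -1200 - 1*0 = -1200 + 0 = -1200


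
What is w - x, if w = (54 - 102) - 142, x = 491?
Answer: -681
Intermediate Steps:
w = -190 (w = -48 - 142 = -190)
w - x = -190 - 1*491 = -190 - 491 = -681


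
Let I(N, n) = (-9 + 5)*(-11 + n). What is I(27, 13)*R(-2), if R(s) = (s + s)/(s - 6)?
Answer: -4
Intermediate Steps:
I(N, n) = 44 - 4*n (I(N, n) = -4*(-11 + n) = 44 - 4*n)
R(s) = 2*s/(-6 + s) (R(s) = (2*s)/(-6 + s) = 2*s/(-6 + s))
I(27, 13)*R(-2) = (44 - 4*13)*(2*(-2)/(-6 - 2)) = (44 - 52)*(2*(-2)/(-8)) = -16*(-2)*(-1)/8 = -8*½ = -4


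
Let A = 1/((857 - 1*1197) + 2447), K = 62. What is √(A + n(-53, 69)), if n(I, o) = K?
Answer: 3*√624145/301 ≈ 7.8740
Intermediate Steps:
n(I, o) = 62
A = 1/2107 (A = 1/((857 - 1197) + 2447) = 1/(-340 + 2447) = 1/2107 ≈ 0.00047461)
√(A + n(-53, 69)) = √(1/2107 + 62) = √(130635/2107) = 3*√624145/301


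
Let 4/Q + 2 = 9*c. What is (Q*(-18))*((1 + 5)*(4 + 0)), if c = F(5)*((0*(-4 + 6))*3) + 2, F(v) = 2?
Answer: -108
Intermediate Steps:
c = 2 (c = 2*((0*(-4 + 6))*3) + 2 = 2*((0*2)*3) + 2 = 2*(0*3) + 2 = 2*0 + 2 = 0 + 2 = 2)
Q = ¼ (Q = 4/(-2 + 9*2) = 4/(-2 + 18) = 4/16 = 4*(1/16) = ¼ ≈ 0.25000)
(Q*(-18))*((1 + 5)*(4 + 0)) = ((¼)*(-18))*((1 + 5)*(4 + 0)) = -27*4 = -9/2*24 = -108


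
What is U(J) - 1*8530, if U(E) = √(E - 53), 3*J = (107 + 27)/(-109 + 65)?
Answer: -8530 + I*√235290/66 ≈ -8530.0 + 7.3495*I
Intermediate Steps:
J = -67/66 (J = ((107 + 27)/(-109 + 65))/3 = (134/(-44))/3 = (134*(-1/44))/3 = (⅓)*(-67/22) = -67/66 ≈ -1.0152)
U(E) = √(-53 + E)
U(J) - 1*8530 = √(-53 - 67/66) - 1*8530 = √(-3565/66) - 8530 = I*√235290/66 - 8530 = -8530 + I*√235290/66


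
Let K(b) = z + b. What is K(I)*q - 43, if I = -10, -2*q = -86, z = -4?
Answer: -645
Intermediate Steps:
q = 43 (q = -½*(-86) = 43)
K(b) = -4 + b
K(I)*q - 43 = (-4 - 10)*43 - 43 = -14*43 - 43 = -602 - 43 = -645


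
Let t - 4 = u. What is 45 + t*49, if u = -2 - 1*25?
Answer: -1082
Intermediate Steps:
u = -27 (u = -2 - 25 = -27)
t = -23 (t = 4 - 27 = -23)
45 + t*49 = 45 - 23*49 = 45 - 1127 = -1082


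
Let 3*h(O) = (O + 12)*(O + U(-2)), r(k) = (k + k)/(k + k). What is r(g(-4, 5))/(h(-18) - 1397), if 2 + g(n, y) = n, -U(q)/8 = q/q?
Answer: -1/1345 ≈ -0.00074349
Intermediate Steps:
U(q) = -8 (U(q) = -8*q/q = -8*1 = -8)
g(n, y) = -2 + n
r(k) = 1 (r(k) = (2*k)/((2*k)) = (2*k)*(1/(2*k)) = 1)
h(O) = (-8 + O)*(12 + O)/3 (h(O) = ((O + 12)*(O - 8))/3 = ((12 + O)*(-8 + O))/3 = ((-8 + O)*(12 + O))/3 = (-8 + O)*(12 + O)/3)
r(g(-4, 5))/(h(-18) - 1397) = 1/((-32 + (1/3)*(-18)**2 + (4/3)*(-18)) - 1397) = 1/((-32 + (1/3)*324 - 24) - 1397) = 1/((-32 + 108 - 24) - 1397) = 1/(52 - 1397) = 1/(-1345) = 1*(-1/1345) = -1/1345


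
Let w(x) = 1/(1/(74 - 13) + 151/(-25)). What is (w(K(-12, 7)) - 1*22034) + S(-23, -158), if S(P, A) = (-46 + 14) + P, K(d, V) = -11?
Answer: -202911079/9186 ≈ -22089.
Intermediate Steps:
S(P, A) = -32 + P
w(x) = -1525/9186 (w(x) = 1/(1/61 + 151*(-1/25)) = 1/(1/61 - 151/25) = 1/(-9186/1525) = -1525/9186)
(w(K(-12, 7)) - 1*22034) + S(-23, -158) = (-1525/9186 - 1*22034) + (-32 - 23) = (-1525/9186 - 22034) - 55 = -202405849/9186 - 55 = -202911079/9186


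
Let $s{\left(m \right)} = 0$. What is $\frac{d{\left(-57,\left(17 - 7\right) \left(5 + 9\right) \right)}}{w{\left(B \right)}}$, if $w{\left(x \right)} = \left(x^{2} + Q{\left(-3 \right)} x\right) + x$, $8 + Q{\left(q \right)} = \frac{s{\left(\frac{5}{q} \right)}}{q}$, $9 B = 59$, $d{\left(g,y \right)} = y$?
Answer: $- \frac{2835}{59} \approx -48.051$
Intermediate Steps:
$B = \frac{59}{9}$ ($B = \frac{1}{9} \cdot 59 = \frac{59}{9} \approx 6.5556$)
$Q{\left(q \right)} = -8$ ($Q{\left(q \right)} = -8 + \frac{0}{q} = -8 + 0 = -8$)
$w{\left(x \right)} = x^{2} - 7 x$ ($w{\left(x \right)} = \left(x^{2} - 8 x\right) + x = x^{2} - 7 x$)
$\frac{d{\left(-57,\left(17 - 7\right) \left(5 + 9\right) \right)}}{w{\left(B \right)}} = \frac{\left(17 - 7\right) \left(5 + 9\right)}{\frac{59}{9} \left(-7 + \frac{59}{9}\right)} = \frac{10 \cdot 14}{\frac{59}{9} \left(- \frac{4}{9}\right)} = \frac{140}{- \frac{236}{81}} = 140 \left(- \frac{81}{236}\right) = - \frac{2835}{59}$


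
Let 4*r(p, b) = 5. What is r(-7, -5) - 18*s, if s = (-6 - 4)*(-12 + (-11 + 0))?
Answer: -16555/4 ≈ -4138.8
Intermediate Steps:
r(p, b) = 5/4 (r(p, b) = (¼)*5 = 5/4)
s = 230 (s = -10*(-12 - 11) = -10*(-23) = 230)
r(-7, -5) - 18*s = 5/4 - 18*230 = 5/4 - 4140 = -16555/4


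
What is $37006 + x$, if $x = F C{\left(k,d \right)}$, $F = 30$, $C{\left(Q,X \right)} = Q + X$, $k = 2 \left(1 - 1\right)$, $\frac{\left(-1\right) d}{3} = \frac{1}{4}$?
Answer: $\frac{73967}{2} \approx 36984.0$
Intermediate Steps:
$d = - \frac{3}{4} \approx -0.75$
$k = 0$ ($k = 2 \cdot 0 = 0$)
$x = - \frac{45}{2}$ ($x = 30 \left(0 - \frac{3}{4}\right) = 30 \left(- \frac{3}{4}\right) = - \frac{45}{2} \approx -22.5$)
$37006 + x = 37006 - \frac{45}{2} = \frac{73967}{2}$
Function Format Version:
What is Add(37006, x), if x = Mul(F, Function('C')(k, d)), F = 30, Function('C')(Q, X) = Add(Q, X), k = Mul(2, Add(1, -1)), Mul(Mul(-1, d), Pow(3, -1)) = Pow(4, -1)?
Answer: Rational(73967, 2) ≈ 36984.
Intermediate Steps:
d = Rational(-3, 4) (d = Mul(-3, Pow(4, -1)) = Mul(-3, Rational(1, 4)) = Rational(-3, 4) ≈ -0.75000)
k = 0 (k = Mul(2, 0) = 0)
x = Rational(-45, 2) (x = Mul(30, Add(0, Rational(-3, 4))) = Mul(30, Rational(-3, 4)) = Rational(-45, 2) ≈ -22.500)
Add(37006, x) = Add(37006, Rational(-45, 2)) = Rational(73967, 2)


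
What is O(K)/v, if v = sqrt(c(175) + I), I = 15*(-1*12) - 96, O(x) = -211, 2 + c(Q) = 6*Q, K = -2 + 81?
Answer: -211*sqrt(193)/386 ≈ -7.5941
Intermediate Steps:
K = 79
c(Q) = -2 + 6*Q
I = -276 (I = 15*(-12) - 96 = -180 - 96 = -276)
v = 2*sqrt(193) (v = sqrt((-2 + 6*175) - 276) = sqrt((-2 + 1050) - 276) = sqrt(1048 - 276) = sqrt(772) = 2*sqrt(193) ≈ 27.785)
O(K)/v = -211*sqrt(193)/386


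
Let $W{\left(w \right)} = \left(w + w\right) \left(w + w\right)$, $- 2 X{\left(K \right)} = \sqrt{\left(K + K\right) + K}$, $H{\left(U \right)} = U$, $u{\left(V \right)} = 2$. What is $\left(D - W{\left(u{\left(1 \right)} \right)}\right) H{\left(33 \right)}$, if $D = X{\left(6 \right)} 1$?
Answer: $-528 - \frac{99 \sqrt{2}}{2} \approx -598.0$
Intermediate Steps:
$X{\left(K \right)} = - \frac{\sqrt{3} \sqrt{K}}{2}$ ($X{\left(K \right)} = - \frac{\sqrt{\left(K + K\right) + K}}{2} = - \frac{\sqrt{2 K + K}}{2} = - \frac{\sqrt{3 K}}{2} = - \frac{\sqrt{3} \sqrt{K}}{2}$)
$D = - \frac{3 \sqrt{2}}{2}$ ($D = - \frac{\sqrt{3} \sqrt{6}}{2} \cdot 1 = - \frac{3 \sqrt{2}}{2} \cdot 1 = - \frac{3 \sqrt{2}}{2} \approx -2.1213$)
$W{\left(w \right)} = 4 w^{2}$ ($W{\left(w \right)} = 2 w 2 w = 4 w^{2}$)
$\left(D - W{\left(u{\left(1 \right)} \right)}\right) H{\left(33 \right)} = \left(- \frac{3 \sqrt{2}}{2} - 4 \cdot 2^{2}\right) 33 = \left(- \frac{3 \sqrt{2}}{2} - 4 \cdot 4\right) 33 = \left(- \frac{3 \sqrt{2}}{2} - 16\right) 33 = \left(-16 - \frac{3 \sqrt{2}}{2}\right) 33 = -528 - \frac{99 \sqrt{2}}{2}$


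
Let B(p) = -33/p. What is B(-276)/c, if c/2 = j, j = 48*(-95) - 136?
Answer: -11/864064 ≈ -1.2731e-5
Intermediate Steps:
j = -4696 (j = -4560 - 136 = -4696)
c = -9392 (c = 2*(-4696) = -9392)
B(-276)/c = -33/(-276)/(-9392) = -33*(-1/276)*(-1/9392) = (11/92)*(-1/9392) = -11/864064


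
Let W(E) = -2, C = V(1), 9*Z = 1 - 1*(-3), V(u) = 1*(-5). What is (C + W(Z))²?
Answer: 49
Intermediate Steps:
V(u) = -5
Z = 4/9 (Z = (1 - 1*(-3))/9 = (1 + 3)/9 = (⅑)*4 = 4/9 ≈ 0.44444)
C = -5
(C + W(Z))² = (-5 - 2)² = (-7)² = 49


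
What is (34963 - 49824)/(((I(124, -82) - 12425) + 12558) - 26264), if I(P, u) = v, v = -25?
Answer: 14861/26156 ≈ 0.56817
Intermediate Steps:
I(P, u) = -25
(34963 - 49824)/(((I(124, -82) - 12425) + 12558) - 26264) = (34963 - 49824)/(((-25 - 12425) + 12558) - 26264) = -14861/((-12450 + 12558) - 26264) = -14861/(108 - 26264) = -14861/(-26156) = -14861*(-1/26156) = 14861/26156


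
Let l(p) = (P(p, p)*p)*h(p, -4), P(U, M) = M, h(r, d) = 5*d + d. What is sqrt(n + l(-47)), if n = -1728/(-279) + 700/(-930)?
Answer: I*sqrt(458488326)/93 ≈ 230.24*I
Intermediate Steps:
n = 506/93 (n = -1728*(-1/279) + 700*(-1/930) = 192/31 - 70/93 = 506/93 ≈ 5.4409)
h(r, d) = 6*d
l(p) = -24*p**2 (l(p) = (p*p)*(6*(-4)) = p**2*(-24) = -24*p**2)
sqrt(n + l(-47)) = sqrt(506/93 - 24*(-47)**2) = sqrt(506/93 - 24*2209) = sqrt(506/93 - 53016) = sqrt(-4929982/93) = I*sqrt(458488326)/93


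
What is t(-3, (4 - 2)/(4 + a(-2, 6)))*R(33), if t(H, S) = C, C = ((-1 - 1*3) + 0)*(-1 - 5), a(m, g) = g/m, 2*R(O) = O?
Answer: 396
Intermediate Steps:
R(O) = O/2
C = 24 (C = ((-1 - 3) + 0)*(-6) = (-4 + 0)*(-6) = -4*(-6) = 24)
t(H, S) = 24
t(-3, (4 - 2)/(4 + a(-2, 6)))*R(33) = 24*((½)*33) = 24*(33/2) = 396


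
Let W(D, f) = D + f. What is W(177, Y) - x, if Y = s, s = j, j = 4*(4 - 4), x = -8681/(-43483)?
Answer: 7687810/43483 ≈ 176.80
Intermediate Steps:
x = 8681/43483 (x = -8681*(-1/43483) = 8681/43483 ≈ 0.19964)
j = 0 (j = 4*0 = 0)
s = 0
Y = 0
W(177, Y) - x = (177 + 0) - 1*8681/43483 = 177 - 8681/43483 = 7687810/43483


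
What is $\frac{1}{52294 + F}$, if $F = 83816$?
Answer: $\frac{1}{136110} \approx 7.347 \cdot 10^{-6}$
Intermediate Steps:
$\frac{1}{52294 + F} = \frac{1}{52294 + 83816} = \frac{1}{136110}$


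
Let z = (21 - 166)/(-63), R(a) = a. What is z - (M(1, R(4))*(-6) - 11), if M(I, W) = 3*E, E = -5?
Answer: -4832/63 ≈ -76.698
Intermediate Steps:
M(I, W) = -15 (M(I, W) = 3*(-5) = -15)
z = 145/63 (z = -145*(-1/63) = 145/63 ≈ 2.3016)
z - (M(1, R(4))*(-6) - 11) = 145/63 - (-15*(-6) - 11) = 145/63 - (90 - 11) = 145/63 - 1*79 = 145/63 - 79 = -4832/63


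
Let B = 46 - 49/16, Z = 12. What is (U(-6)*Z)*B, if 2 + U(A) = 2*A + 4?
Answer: -10305/2 ≈ -5152.5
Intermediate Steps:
U(A) = 2 + 2*A (U(A) = -2 + (2*A + 4) = -2 + (4 + 2*A) = 2 + 2*A)
B = 687/16 (B = 46 - 49/16 = 687/16 ≈ 42.938)
(U(-6)*Z)*B = ((2 + 2*(-6))*12)*(687/16) = ((2 - 12)*12)*(687/16) = -10*12*(687/16) = -120*687/16 = -10305/2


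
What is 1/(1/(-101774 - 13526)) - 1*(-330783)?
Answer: 215483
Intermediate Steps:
1/(1/(-101774 - 13526)) - 1*(-330783) = 1/(1/(-115300)) + 330783 = 1/(-1/115300) + 330783 = -115300 + 330783 = 215483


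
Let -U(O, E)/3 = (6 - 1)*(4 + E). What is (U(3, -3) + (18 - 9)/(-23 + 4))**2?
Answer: 86436/361 ≈ 239.43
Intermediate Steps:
U(O, E) = -60 - 15*E (U(O, E) = -3*(6 - 1)*(4 + E) = -15*(4 + E) = -3*(20 + 5*E) = -60 - 15*E)
(U(3, -3) + (18 - 9)/(-23 + 4))**2 = ((-60 - 15*(-3)) + (18 - 9)/(-23 + 4))**2 = ((-60 + 45) + 9/(-19))**2 = (-15 + 9*(-1/19))**2 = (-15 - 9/19)**2 = (-294/19)**2 = 86436/361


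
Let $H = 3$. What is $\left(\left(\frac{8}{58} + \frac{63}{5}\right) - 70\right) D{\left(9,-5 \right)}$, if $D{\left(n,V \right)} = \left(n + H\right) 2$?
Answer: $- \frac{199272}{145} \approx -1374.3$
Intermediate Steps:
$D{\left(n,V \right)} = 6 + 2 n$ ($D{\left(n,V \right)} = \left(n + 3\right) 2 = \left(3 + n\right) 2 = 6 + 2 n$)
$\left(\left(\frac{8}{58} + \frac{63}{5}\right) - 70\right) D{\left(9,-5 \right)} = \left(\left(\frac{8}{58} + \frac{63}{5}\right) - 70\right) \left(6 + 2 \cdot 9\right) = \left(\left(8 \cdot \frac{1}{58} + 63 \cdot \frac{1}{5}\right) - 70\right) \left(6 + 18\right) = \left(\left(\frac{4}{29} + \frac{63}{5}\right) - 70\right) 24 = \left(\frac{1847}{145} - 70\right) 24 = \left(- \frac{8303}{145}\right) 24 = - \frac{199272}{145}$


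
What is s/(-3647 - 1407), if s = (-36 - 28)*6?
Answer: 192/2527 ≈ 0.075979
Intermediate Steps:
s = -384 (s = -64*6 = -384)
s/(-3647 - 1407) = -384/(-3647 - 1407) = -384/(-5054) = -384*(-1/5054) = 192/2527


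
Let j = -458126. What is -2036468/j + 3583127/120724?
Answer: 943687101417/27653401612 ≈ 34.126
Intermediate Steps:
-2036468/j + 3583127/120724 = -2036468/(-458126) + 3583127/120724 = -2036468*(-1/458126) + 3583127*(1/120724) = 1018234/229063 + 3583127/120724 = 943687101417/27653401612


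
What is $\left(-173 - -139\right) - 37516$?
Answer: $-37550$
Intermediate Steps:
$\left(-173 - -139\right) - 37516 = \left(-173 + 139\right) - 37516 = -34 - 37516 = -37550$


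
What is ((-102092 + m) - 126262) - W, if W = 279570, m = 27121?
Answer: -480803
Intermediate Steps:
((-102092 + m) - 126262) - W = ((-102092 + 27121) - 126262) - 1*279570 = (-74971 - 126262) - 279570 = -201233 - 279570 = -480803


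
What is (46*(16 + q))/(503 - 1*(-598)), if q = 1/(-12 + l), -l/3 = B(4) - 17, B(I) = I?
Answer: 19918/29727 ≈ 0.67003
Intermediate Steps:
l = 39 (l = -3*(4 - 17) = -3*(-13) = 39)
q = 1/27 (q = 1/(-12 + 39) = 1/27 ≈ 0.037037)
(46*(16 + q))/(503 - 1*(-598)) = (46*(16 + 1/27))/(503 - 1*(-598)) = (46*(433/27))/(503 + 598) = (19918/27)/1101 = (19918/27)*(1/1101) = 19918/29727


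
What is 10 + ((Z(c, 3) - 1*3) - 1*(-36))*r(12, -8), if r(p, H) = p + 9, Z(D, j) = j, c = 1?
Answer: 766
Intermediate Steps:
r(p, H) = 9 + p
10 + ((Z(c, 3) - 1*3) - 1*(-36))*r(12, -8) = 10 + ((3 - 1*3) - 1*(-36))*(9 + 12) = 10 + ((3 - 3) + 36)*21 = 10 + (0 + 36)*21 = 10 + 36*21 = 10 + 756 = 766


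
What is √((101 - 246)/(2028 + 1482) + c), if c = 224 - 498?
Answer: I*√15005406/234 ≈ 16.554*I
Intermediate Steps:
c = -274
√((101 - 246)/(2028 + 1482) + c) = √((101 - 246)/(2028 + 1482) - 274) = √(-145/3510 - 274) = √(-145*1/3510 - 274) = √(-29/702 - 274) = √(-192377/702) = I*√15005406/234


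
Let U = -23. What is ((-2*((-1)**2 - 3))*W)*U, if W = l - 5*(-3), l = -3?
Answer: -1104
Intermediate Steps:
W = 12 (W = -3 - 5*(-3) = -3 + 15 = 12)
((-2*((-1)**2 - 3))*W)*U = (-2*((-1)**2 - 3)*12)*(-23) = (-2*(1 - 3)*12)*(-23) = (-2*(-2)*12)*(-23) = (4*12)*(-23) = 48*(-23) = -1104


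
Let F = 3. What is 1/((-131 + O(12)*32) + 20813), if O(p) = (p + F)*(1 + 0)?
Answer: 1/21162 ≈ 4.7254e-5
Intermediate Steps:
O(p) = 3 + p (O(p) = (p + 3)*(1 + 0) = (3 + p)*1 = 3 + p)
1/((-131 + O(12)*32) + 20813) = 1/((-131 + (3 + 12)*32) + 20813) = 1/((-131 + 15*32) + 20813) = 1/((-131 + 480) + 20813) = 1/(349 + 20813) = 1/21162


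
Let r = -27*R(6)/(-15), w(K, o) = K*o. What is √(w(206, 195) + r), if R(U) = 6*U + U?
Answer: 2*√251535/5 ≈ 200.61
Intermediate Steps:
R(U) = 7*U
r = 378/5 (r = -189*6/(-15) = -27*42*(-1/15) = -1134*(-1/15) = 378/5 ≈ 75.600)
√(w(206, 195) + r) = √(206*195 + 378/5) = √(40170 + 378/5) = √(201228/5) = 2*√251535/5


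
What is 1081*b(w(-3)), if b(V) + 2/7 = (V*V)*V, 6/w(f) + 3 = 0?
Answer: -62698/7 ≈ -8956.9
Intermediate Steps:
w(f) = -2 (w(f) = 6/(-3 + 0) = 6/(-3) = 6*(-⅓) = -2)
b(V) = -2/7 + V³ (b(V) = -2/7 + (V*V)*V = -2/7 + V²*V = -2/7 + V³)
1081*b(w(-3)) = 1081*(-2/7 + (-2)³) = 1081*(-2/7 - 8) = 1081*(-58/7) = -62698/7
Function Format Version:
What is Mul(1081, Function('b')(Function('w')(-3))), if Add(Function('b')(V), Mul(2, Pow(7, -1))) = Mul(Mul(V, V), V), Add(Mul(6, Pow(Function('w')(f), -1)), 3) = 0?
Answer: Rational(-62698, 7) ≈ -8956.9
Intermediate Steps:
Function('w')(f) = -2 (Function('w')(f) = Mul(6, Pow(Add(-3, 0), -1)) = Mul(6, Pow(-3, -1)) = Mul(6, Rational(-1, 3)) = -2)
Function('b')(V) = Add(Rational(-2, 7), Pow(V, 3)) (Function('b')(V) = Add(Rational(-2, 7), Mul(Mul(V, V), V)) = Add(Rational(-2, 7), Mul(Pow(V, 2), V)) = Add(Rational(-2, 7), Pow(V, 3)))
Mul(1081, Function('b')(Function('w')(-3))) = Mul(1081, Add(Rational(-2, 7), Pow(-2, 3))) = Mul(1081, Add(Rational(-2, 7), -8)) = Mul(1081, Rational(-58, 7)) = Rational(-62698, 7)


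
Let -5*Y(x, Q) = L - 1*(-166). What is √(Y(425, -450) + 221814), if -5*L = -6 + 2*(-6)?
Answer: √5544502/5 ≈ 470.94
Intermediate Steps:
L = 18/5 (L = -(-6 + 2*(-6))/5 = -(-6 - 12)/5 = -⅕*(-18) = 18/5 ≈ 3.6000)
Y(x, Q) = -848/25 (Y(x, Q) = -(18/5 - 1*(-166))/5 = -(18/5 + 166)/5 = -⅕*848/5 = -848/25)
√(Y(425, -450) + 221814) = √(-848/25 + 221814) = √(5544502/25) = √5544502/5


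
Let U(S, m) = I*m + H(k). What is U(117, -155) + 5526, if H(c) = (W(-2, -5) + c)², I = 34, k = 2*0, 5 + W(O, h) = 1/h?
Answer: 7076/25 ≈ 283.04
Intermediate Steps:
W(O, h) = -5 + 1/h
k = 0
H(c) = (-26/5 + c)² (H(c) = ((-5 + 1/(-5)) + c)² = ((-5 - ⅕) + c)² = (-26/5 + c)²)
U(S, m) = 676/25 + 34*m (U(S, m) = 34*m + (26 - 5*0)²/25 = 34*m + (26 + 0)²/25 = 34*m + (1/25)*26² = 34*m + (1/25)*676 = 34*m + 676/25 = 676/25 + 34*m)
U(117, -155) + 5526 = (676/25 + 34*(-155)) + 5526 = (676/25 - 5270) + 5526 = -131074/25 + 5526 = 7076/25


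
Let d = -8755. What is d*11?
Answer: -96305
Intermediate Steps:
d = -8755 (d = -1751*5 = -8755)
d*11 = -8755*11 = -96305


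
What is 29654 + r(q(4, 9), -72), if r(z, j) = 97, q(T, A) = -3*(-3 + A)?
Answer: 29751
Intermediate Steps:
q(T, A) = 9 - 3*A
29654 + r(q(4, 9), -72) = 29654 + 97 = 29751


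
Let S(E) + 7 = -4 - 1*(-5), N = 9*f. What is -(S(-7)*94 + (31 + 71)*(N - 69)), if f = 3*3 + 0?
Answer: -660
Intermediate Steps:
f = 9 (f = 9 + 0 = 9)
N = 81 (N = 9*9 = 81)
S(E) = -6 (S(E) = -7 + (-4 - 1*(-5)) = -7 + (-4 + 5) = -7 + 1 = -6)
-(S(-7)*94 + (31 + 71)*(N - 69)) = -(-6*94 + (31 + 71)*(81 - 69)) = -(-564 + 102*12) = -(-564 + 1224) = -1*660 = -660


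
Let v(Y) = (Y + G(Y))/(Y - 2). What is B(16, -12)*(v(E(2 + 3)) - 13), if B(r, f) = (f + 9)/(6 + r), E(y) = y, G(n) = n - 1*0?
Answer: 29/22 ≈ 1.3182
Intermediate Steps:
G(n) = n (G(n) = n + 0 = n)
v(Y) = 2*Y/(-2 + Y) (v(Y) = (Y + Y)/(Y - 2) = (2*Y)/(-2 + Y) = 2*Y/(-2 + Y))
B(r, f) = (9 + f)/(6 + r)
B(16, -12)*(v(E(2 + 3)) - 13) = ((9 - 12)/(6 + 16))*(2*(2 + 3)/(-2 + (2 + 3)) - 13) = (-3/22)*(2*5/(-2 + 5) - 13) = ((1/22)*(-3))*(2*5/3 - 13) = -3*(2*5*(⅓) - 13)/22 = -3*(10/3 - 13)/22 = -3/22*(-29/3) = 29/22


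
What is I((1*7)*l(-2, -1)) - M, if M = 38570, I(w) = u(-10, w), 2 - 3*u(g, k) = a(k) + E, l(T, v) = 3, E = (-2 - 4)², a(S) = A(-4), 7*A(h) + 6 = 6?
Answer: -115744/3 ≈ -38581.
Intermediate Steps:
A(h) = 0 (A(h) = -6/7 + (⅐)*6 = -6/7 + 6/7 = 0)
a(S) = 0
E = 36 (E = (-6)² = 36)
u(g, k) = -34/3 (u(g, k) = ⅔ - (0 + 36)/3 = ⅔ - ⅓*36 = ⅔ - 12 = -34/3)
I(w) = -34/3
I((1*7)*l(-2, -1)) - M = -34/3 - 1*38570 = -34/3 - 38570 = -115744/3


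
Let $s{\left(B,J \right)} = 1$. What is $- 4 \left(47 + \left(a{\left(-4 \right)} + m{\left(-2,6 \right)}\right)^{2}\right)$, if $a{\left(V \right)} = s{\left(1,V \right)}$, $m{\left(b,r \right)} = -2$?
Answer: $-192$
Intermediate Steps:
$a{\left(V \right)} = 1$
$- 4 \left(47 + \left(a{\left(-4 \right)} + m{\left(-2,6 \right)}\right)^{2}\right) = - 4 \left(47 + \left(1 - 2\right)^{2}\right) = - 4 \left(47 + \left(-1\right)^{2}\right) = - 4 \left(47 + 1\right) = \left(-4\right) 48 = -192$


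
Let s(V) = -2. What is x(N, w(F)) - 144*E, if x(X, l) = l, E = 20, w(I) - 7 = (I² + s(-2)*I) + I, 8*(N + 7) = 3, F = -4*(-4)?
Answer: -2633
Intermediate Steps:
F = 16
N = -53/8 (N = -7 + (⅛)*3 = -7 + 3/8 = -53/8 ≈ -6.6250)
w(I) = 7 + I² - I (w(I) = 7 + ((I² - 2*I) + I) = 7 + (I² - I) = 7 + I² - I)
x(N, w(F)) - 144*E = (7 + 16² - 1*16) - 144*20 = (7 + 256 - 16) - 2880 = 247 - 2880 = -2633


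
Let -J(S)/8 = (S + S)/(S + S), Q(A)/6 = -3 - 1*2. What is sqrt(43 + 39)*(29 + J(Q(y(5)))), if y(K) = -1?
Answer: 21*sqrt(82) ≈ 190.16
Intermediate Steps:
Q(A) = -30 (Q(A) = 6*(-3 - 1*2) = 6*(-3 - 2) = 6*(-5) = -30)
J(S) = -8 (J(S) = -8*(S + S)/(S + S) = -8*2*S/(2*S) = -8*2*S*1/(2*S) = -8*1 = -8)
sqrt(43 + 39)*(29 + J(Q(y(5)))) = sqrt(43 + 39)*(29 - 8) = sqrt(82)*21 = 21*sqrt(82)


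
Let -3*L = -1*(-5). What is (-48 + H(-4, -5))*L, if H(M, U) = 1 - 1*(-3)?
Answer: 220/3 ≈ 73.333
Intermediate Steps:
L = -5/3 (L = -(-1)*(-5)/3 = -1/3*5 = -5/3 ≈ -1.6667)
H(M, U) = 4 (H(M, U) = 1 + 3 = 4)
(-48 + H(-4, -5))*L = (-48 + 4)*(-5/3) = -44*(-5/3) = 220/3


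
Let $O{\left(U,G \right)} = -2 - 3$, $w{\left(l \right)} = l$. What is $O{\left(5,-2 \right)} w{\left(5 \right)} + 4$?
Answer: $-21$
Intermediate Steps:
$O{\left(U,G \right)} = -5$ ($O{\left(U,G \right)} = -2 - 3 = -5$)
$O{\left(5,-2 \right)} w{\left(5 \right)} + 4 = \left(-5\right) 5 + 4 = -25 + 4 = -21$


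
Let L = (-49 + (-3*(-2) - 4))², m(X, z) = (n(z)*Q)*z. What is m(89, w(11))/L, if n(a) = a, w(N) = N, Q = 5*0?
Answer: 0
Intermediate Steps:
Q = 0
m(X, z) = 0 (m(X, z) = (z*0)*z = 0*z = 0)
L = 2209 (L = (-49 + (6 - 4))² = (-49 + 2)² = (-47)² = 2209)
m(89, w(11))/L = 0/2209 = 0*(1/2209) = 0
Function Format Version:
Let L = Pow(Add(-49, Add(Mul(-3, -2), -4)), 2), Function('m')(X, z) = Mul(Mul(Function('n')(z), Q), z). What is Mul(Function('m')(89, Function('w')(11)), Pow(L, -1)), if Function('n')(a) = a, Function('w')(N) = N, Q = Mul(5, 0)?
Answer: 0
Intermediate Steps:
Q = 0
Function('m')(X, z) = 0 (Function('m')(X, z) = Mul(Mul(z, 0), z) = Mul(0, z) = 0)
L = 2209 (L = Pow(Add(-49, Add(6, -4)), 2) = Pow(Add(-49, 2), 2) = Pow(-47, 2) = 2209)
Mul(Function('m')(89, Function('w')(11)), Pow(L, -1)) = Mul(0, Pow(2209, -1)) = Mul(0, Rational(1, 2209)) = 0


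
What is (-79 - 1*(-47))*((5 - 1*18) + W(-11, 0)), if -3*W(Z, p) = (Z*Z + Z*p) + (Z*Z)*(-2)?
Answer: -2624/3 ≈ -874.67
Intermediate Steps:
W(Z, p) = Z²/3 - Z*p/3 (W(Z, p) = -((Z*Z + Z*p) + (Z*Z)*(-2))/3 = -((Z² + Z*p) + Z²*(-2))/3 = -((Z² + Z*p) - 2*Z²)/3 = -(-Z² + Z*p)/3 = Z²/3 - Z*p/3)
(-79 - 1*(-47))*((5 - 1*18) + W(-11, 0)) = (-79 - 1*(-47))*((5 - 1*18) + (⅓)*(-11)*(-11 - 1*0)) = (-79 + 47)*((5 - 18) + (⅓)*(-11)*(-11 + 0)) = -32*(-13 + (⅓)*(-11)*(-11)) = -32*(-13 + 121/3) = -32*82/3 = -2624/3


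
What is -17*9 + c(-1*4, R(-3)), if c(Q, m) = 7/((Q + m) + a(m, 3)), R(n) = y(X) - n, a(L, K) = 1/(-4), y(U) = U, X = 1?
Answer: -181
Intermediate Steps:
a(L, K) = -¼
R(n) = 1 - n
c(Q, m) = 7/(-¼ + Q + m) (c(Q, m) = 7/((Q + m) - ¼) = 7/(-¼ + Q + m))
-17*9 + c(-1*4, R(-3)) = -17*9 + 28/(-1 + 4*(-1*4) + 4*(1 - 1*(-3))) = -153 + 28/(-1 + 4*(-4) + 4*(1 + 3)) = -153 + 28/(-1 - 16 + 4*4) = -153 + 28/(-1 - 16 + 16) = -153 + 28/(-1) = -153 + 28*(-1) = -153 - 28 = -181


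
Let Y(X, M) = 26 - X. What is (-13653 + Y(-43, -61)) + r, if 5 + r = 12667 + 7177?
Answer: 6255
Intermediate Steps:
r = 19839 (r = -5 + (12667 + 7177) = -5 + 19844 = 19839)
(-13653 + Y(-43, -61)) + r = (-13653 + (26 - 1*(-43))) + 19839 = (-13653 + (26 + 43)) + 19839 = (-13653 + 69) + 19839 = -13584 + 19839 = 6255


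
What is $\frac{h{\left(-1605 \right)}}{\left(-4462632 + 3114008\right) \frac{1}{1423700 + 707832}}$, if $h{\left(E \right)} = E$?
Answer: $\frac{855277215}{337156} \approx 2536.7$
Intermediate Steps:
$\frac{h{\left(-1605 \right)}}{\left(-4462632 + 3114008\right) \frac{1}{1423700 + 707832}} = - \frac{1605}{\left(-4462632 + 3114008\right) \frac{1}{1423700 + 707832}} = - \frac{1605}{\left(-1348624\right) \frac{1}{2131532}} = - \frac{1605}{- \frac{337156}{532883}} = \left(-1605\right) \left(- \frac{532883}{337156}\right) = \frac{855277215}{337156}$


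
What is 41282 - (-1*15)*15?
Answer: 41507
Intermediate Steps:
41282 - (-1*15)*15 = 41282 - (-15)*15 = 41282 - 1*(-225) = 41282 + 225 = 41507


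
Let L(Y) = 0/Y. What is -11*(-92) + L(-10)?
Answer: 1012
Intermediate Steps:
L(Y) = 0
-11*(-92) + L(-10) = -11*(-92) + 0 = 1012 + 0 = 1012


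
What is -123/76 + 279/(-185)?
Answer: -43959/14060 ≈ -3.1265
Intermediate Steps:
-123/76 + 279/(-185) = -123*1/76 + 279*(-1/185) = -123/76 - 279/185 = -43959/14060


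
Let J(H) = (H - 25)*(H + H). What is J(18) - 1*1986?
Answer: -2238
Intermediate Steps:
J(H) = 2*H*(-25 + H) (J(H) = (-25 + H)*(2*H) = 2*H*(-25 + H))
J(18) - 1*1986 = 2*18*(-25 + 18) - 1*1986 = 2*18*(-7) - 1986 = -252 - 1986 = -2238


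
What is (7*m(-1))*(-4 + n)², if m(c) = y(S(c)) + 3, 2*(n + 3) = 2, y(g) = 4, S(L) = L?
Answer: 1764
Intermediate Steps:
n = -2 (n = -3 + (½)*2 = -3 + 1 = -2)
m(c) = 7 (m(c) = 4 + 3 = 7)
(7*m(-1))*(-4 + n)² = (7*7)*(-4 - 2)² = 49*(-6)² = 49*36 = 1764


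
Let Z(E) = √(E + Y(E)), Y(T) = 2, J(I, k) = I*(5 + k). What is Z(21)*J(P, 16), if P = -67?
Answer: -1407*√23 ≈ -6747.7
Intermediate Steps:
Z(E) = √(2 + E) (Z(E) = √(E + 2) = √(2 + E))
Z(21)*J(P, 16) = √(2 + 21)*(-67*(5 + 16)) = √23*(-67*21) = √23*(-1407) = -1407*√23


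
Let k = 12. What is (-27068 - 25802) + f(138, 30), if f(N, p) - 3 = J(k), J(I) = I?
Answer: -52855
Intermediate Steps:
f(N, p) = 15 (f(N, p) = 3 + 12 = 15)
(-27068 - 25802) + f(138, 30) = (-27068 - 25802) + 15 = -52870 + 15 = -52855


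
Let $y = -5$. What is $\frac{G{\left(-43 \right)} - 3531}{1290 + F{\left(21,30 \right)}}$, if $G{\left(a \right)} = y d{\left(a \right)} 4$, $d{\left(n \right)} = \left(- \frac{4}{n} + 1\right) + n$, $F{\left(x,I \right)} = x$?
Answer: $- \frac{115793}{56373} \approx -2.0541$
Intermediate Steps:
$d{\left(n \right)} = 1 + n - \frac{4}{n}$ ($d{\left(n \right)} = \left(1 - \frac{4}{n}\right) + n = 1 + n - \frac{4}{n}$)
$G{\left(a \right)} = -20 - 20 a + \frac{80}{a}$ ($G{\left(a \right)} = - 5 \left(1 + a - \frac{4}{a}\right) 4 = \left(-5 - 5 a + \frac{20}{a}\right) 4 = -20 - 20 a + \frac{80}{a}$)
$\frac{G{\left(-43 \right)} - 3531}{1290 + F{\left(21,30 \right)}} = \frac{\left(-20 - -860 + \frac{80}{-43}\right) - 3531}{1290 + 21} = \frac{\left(-20 + 860 + 80 \left(- \frac{1}{43}\right)\right) - 3531}{1311} = \left(\left(-20 + 860 - \frac{80}{43}\right) - 3531\right) \frac{1}{1311} = \left(\frac{36040}{43} - 3531\right) \frac{1}{1311} = \left(- \frac{115793}{43}\right) \frac{1}{1311} = - \frac{115793}{56373}$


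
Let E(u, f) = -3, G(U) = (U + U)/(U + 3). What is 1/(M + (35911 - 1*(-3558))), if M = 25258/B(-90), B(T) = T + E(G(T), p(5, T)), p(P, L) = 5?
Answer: 93/3645359 ≈ 2.5512e-5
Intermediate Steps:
G(U) = 2*U/(3 + U) (G(U) = (2*U)/(3 + U) = 2*U/(3 + U))
B(T) = -3 + T (B(T) = T - 3 = -3 + T)
M = -25258/93 (M = 25258/(-3 - 90) = 25258/(-93) = 25258*(-1/93) = -25258/93 ≈ -271.59)
1/(M + (35911 - 1*(-3558))) = 1/(-25258/93 + (35911 - 1*(-3558))) = 1/(-25258/93 + (35911 + 3558)) = 1/(-25258/93 + 39469) = 1/(3645359/93) = 93/3645359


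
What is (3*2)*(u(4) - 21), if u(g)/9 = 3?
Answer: 36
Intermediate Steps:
u(g) = 27 (u(g) = 9*3 = 27)
(3*2)*(u(4) - 21) = (3*2)*(27 - 21) = 6*6 = 36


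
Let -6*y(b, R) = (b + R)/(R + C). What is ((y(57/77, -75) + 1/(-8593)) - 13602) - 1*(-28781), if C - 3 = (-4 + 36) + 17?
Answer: 230988912437/15218203 ≈ 15178.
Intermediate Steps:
C = 52 (C = 3 + ((-4 + 36) + 17) = 3 + (32 + 17) = 3 + 49 = 52)
y(b, R) = -(R + b)/(6*(52 + R)) (y(b, R) = -(b + R)/(6*(R + 52)) = -(R + b)/(6*(52 + R)))
((y(57/77, -75) + 1/(-8593)) - 13602) - 1*(-28781) = (((-1*(-75) - 57/77)/(6*(52 - 75)) + 1/(-8593)) - 13602) - 1*(-28781) = (((⅙)*(75 - 57/77)/(-23) - 1/8593) - 13602) + 28781 = (((⅙)*(-1/23)*(75 - 1*57/77) - 1/8593) - 13602) + 28781 = (((⅙)*(-1/23)*(75 - 57/77) - 1/8593) - 13602) + 28781 = (((⅙)*(-1/23)*(5718/77) - 1/8593) - 13602) + 28781 = ((-953/1771 - 1/8593) - 13602) + 28781 = (-8190900/15218203 - 13602) + 28781 = -207006188106/15218203 + 28781 = 230988912437/15218203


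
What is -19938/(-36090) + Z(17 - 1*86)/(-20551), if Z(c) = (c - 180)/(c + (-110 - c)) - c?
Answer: 1492971089/2719513830 ≈ 0.54898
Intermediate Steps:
Z(c) = 18/11 - 111*c/110 (Z(c) = (-180 + c)/(-110) - c = (-180 + c)*(-1/110) - c = (18/11 - c/110) - c = 18/11 - 111*c/110)
-19938/(-36090) + Z(17 - 1*86)/(-20551) = -19938/(-36090) + (18/11 - 111*(17 - 1*86)/110)/(-20551) = -19938*(-1/36090) + (18/11 - 111*(17 - 86)/110)*(-1/20551) = 3323/6015 + (18/11 - 111/110*(-69))*(-1/20551) = 3323/6015 + (18/11 + 7659/110)*(-1/20551) = 3323/6015 + (7839/110)*(-1/20551) = 3323/6015 - 7839/2260610 = 1492971089/2719513830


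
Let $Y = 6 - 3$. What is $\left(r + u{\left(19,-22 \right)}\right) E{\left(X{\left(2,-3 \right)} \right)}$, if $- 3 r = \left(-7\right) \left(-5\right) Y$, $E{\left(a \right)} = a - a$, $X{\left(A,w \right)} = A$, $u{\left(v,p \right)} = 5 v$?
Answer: $0$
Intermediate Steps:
$E{\left(a \right)} = 0$
$Y = 3$
$r = -35$ ($r = - \frac{\left(-7\right) \left(-5\right) 3}{3} = - \frac{35 \cdot 3}{3} = \left(- \frac{1}{3}\right) 105 = -35$)
$\left(r + u{\left(19,-22 \right)}\right) E{\left(X{\left(2,-3 \right)} \right)} = \left(-35 + 5 \cdot 19\right) 0 = \left(-35 + 95\right) 0 = 60 \cdot 0 = 0$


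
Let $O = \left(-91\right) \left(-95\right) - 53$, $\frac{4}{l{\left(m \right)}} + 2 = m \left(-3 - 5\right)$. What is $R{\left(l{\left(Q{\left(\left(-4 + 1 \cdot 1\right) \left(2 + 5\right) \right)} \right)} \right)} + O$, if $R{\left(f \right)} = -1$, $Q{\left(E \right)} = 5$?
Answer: $8591$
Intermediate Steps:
$l{\left(m \right)} = \frac{4}{-2 - 8 m}$ ($l{\left(m \right)} = \frac{4}{-2 + m \left(-3 - 5\right)} = \frac{4}{-2 + m \left(-8\right)} = \frac{4}{-2 - 8 m}$)
$O = 8592$ ($O = 8645 - 53 = 8592$)
$R{\left(l{\left(Q{\left(\left(-4 + 1 \cdot 1\right) \left(2 + 5\right) \right)} \right)} \right)} + O = -1 + 8592 = 8591$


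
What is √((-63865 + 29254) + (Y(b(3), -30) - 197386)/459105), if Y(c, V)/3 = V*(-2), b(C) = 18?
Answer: I*√7295307165136905/459105 ≈ 186.04*I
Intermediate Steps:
Y(c, V) = -6*V (Y(c, V) = 3*(V*(-2)) = 3*(-2*V) = -6*V)
√((-63865 + 29254) + (Y(b(3), -30) - 197386)/459105) = √((-63865 + 29254) + (-6*(-30) - 197386)/459105) = √(-34611 + (180 - 197386)*(1/459105)) = √(-34611 - 197206*1/459105) = √(-34611 - 197206/459105) = √(-15890280361/459105) = I*√7295307165136905/459105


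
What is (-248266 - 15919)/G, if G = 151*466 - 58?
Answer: -264185/70308 ≈ -3.7575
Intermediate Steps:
G = 70308 (G = 70366 - 58 = 70308)
(-248266 - 15919)/G = (-248266 - 15919)/70308 = -264185*1/70308 = -264185/70308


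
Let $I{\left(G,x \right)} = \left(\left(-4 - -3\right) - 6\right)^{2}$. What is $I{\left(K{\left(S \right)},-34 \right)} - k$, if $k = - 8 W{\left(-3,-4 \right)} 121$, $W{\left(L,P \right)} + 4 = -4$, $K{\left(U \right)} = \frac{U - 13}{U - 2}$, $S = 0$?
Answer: $-7695$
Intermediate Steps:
$K{\left(U \right)} = \frac{-13 + U}{-2 + U}$
$W{\left(L,P \right)} = -8$ ($W{\left(L,P \right)} = -4 - 4 = -8$)
$k = 7744$ ($k = \left(-8\right) \left(-8\right) 121 = 64 \cdot 121 = 7744$)
$I{\left(G,x \right)} = 49$ ($I{\left(G,x \right)} = \left(\left(-4 + 3\right) - 6\right)^{2} = \left(-1 - 6\right)^{2} = \left(-7\right)^{2} = 49$)
$I{\left(K{\left(S \right)},-34 \right)} - k = 49 - 7744 = -7695$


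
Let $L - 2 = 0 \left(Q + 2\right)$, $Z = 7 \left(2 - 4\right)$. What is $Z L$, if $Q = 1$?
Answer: $-28$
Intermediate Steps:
$Z = -14$ ($Z = 7 \left(-2\right) = -14$)
$L = 2$ ($L = 2 + 0 \left(1 + 2\right) = 2 + 0 \cdot 3 = 2 + 0 = 2$)
$Z L = \left(-14\right) 2 = -28$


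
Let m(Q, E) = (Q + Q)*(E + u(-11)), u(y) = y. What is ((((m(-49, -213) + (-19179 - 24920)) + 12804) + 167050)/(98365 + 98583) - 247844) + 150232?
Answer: -19224330469/196948 ≈ -97611.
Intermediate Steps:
m(Q, E) = 2*Q*(-11 + E) (m(Q, E) = (Q + Q)*(E - 11) = (2*Q)*(-11 + E) = 2*Q*(-11 + E))
((((m(-49, -213) + (-19179 - 24920)) + 12804) + 167050)/(98365 + 98583) - 247844) + 150232 = ((((2*(-49)*(-11 - 213) + (-19179 - 24920)) + 12804) + 167050)/(98365 + 98583) - 247844) + 150232 = ((((2*(-49)*(-224) - 44099) + 12804) + 167050)/196948 - 247844) + 150232 = ((((21952 - 44099) + 12804) + 167050)*(1/196948) - 247844) + 150232 = (((-22147 + 12804) + 167050)*(1/196948) - 247844) + 150232 = ((-9343 + 167050)*(1/196948) - 247844) + 150232 = (157707*(1/196948) - 247844) + 150232 = (157707/196948 - 247844) + 150232 = -48812222405/196948 + 150232 = -19224330469/196948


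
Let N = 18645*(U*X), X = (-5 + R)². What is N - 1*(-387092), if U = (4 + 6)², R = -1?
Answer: 67509092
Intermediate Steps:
U = 100 (U = 10² = 100)
X = 36 (X = (-5 - 1)² = (-6)² = 36)
N = 67122000 (N = 18645*(100*36) = 18645*3600 = 67122000)
N - 1*(-387092) = 67122000 - 1*(-387092) = 67122000 + 387092 = 67509092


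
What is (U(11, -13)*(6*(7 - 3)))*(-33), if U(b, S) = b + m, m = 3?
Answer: -11088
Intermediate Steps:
U(b, S) = 3 + b (U(b, S) = b + 3 = 3 + b)
(U(11, -13)*(6*(7 - 3)))*(-33) = ((3 + 11)*(6*(7 - 3)))*(-33) = (14*(6*4))*(-33) = (14*24)*(-33) = 336*(-33) = -11088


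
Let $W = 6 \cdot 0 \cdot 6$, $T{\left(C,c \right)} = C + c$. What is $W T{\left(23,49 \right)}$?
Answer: $0$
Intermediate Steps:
$W = 0$ ($W = 0 \cdot 6 = 0$)
$W T{\left(23,49 \right)} = 0 \left(23 + 49\right) = 0 \cdot 72 = 0$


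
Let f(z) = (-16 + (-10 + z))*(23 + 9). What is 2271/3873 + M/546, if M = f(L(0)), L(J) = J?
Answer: -25415/27111 ≈ -0.93744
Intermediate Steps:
f(z) = -832 + 32*z (f(z) = (-26 + z)*32 = -832 + 32*z)
M = -832 (M = -832 + 32*0 = -832 + 0 = -832)
2271/3873 + M/546 = 2271/3873 - 832/546 = 2271*(1/3873) - 832*1/546 = 757/1291 - 32/21 = -25415/27111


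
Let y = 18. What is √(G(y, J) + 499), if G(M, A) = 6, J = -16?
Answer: √505 ≈ 22.472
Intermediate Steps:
√(G(y, J) + 499) = √(6 + 499) = √505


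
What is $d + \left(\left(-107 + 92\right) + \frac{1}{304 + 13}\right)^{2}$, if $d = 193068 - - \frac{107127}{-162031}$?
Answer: $\frac{3147248717464705}{16282333159} \approx 1.9329 \cdot 10^{5}$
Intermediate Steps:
$d = \frac{31282893981}{162031}$ ($d = 193068 - \left(-107127\right) \left(- \frac{1}{162031}\right) = 193068 - \frac{107127}{162031} = \frac{31282893981}{162031} \approx 1.9307 \cdot 10^{5}$)
$d + \left(\left(-107 + 92\right) + \frac{1}{304 + 13}\right)^{2} = \frac{31282893981}{162031} + \left(\left(-107 + 92\right) + \frac{1}{304 + 13}\right)^{2} = \frac{31282893981}{162031} + \left(-15 + \frac{1}{317}\right)^{2} = \frac{31282893981}{162031} + \left(- \frac{4754}{317}\right)^{2} = \frac{31282893981}{162031} + \frac{22600516}{100489} = \frac{3147248717464705}{16282333159}$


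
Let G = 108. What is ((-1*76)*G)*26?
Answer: -213408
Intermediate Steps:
((-1*76)*G)*26 = (-1*76*108)*26 = -76*108*26 = -8208*26 = -213408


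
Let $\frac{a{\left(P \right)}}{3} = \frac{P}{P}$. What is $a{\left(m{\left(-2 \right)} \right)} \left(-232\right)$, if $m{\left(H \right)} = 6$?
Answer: $-696$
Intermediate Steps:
$a{\left(P \right)} = 3$ ($a{\left(P \right)} = 3 \frac{P}{P} = 3 \cdot 1 = 3$)
$a{\left(m{\left(-2 \right)} \right)} \left(-232\right) = 3 \left(-232\right) = -696$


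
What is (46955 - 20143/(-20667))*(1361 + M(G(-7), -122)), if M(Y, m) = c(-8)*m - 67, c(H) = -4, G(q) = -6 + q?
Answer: 576440842032/6889 ≈ 8.3676e+7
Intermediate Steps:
M(Y, m) = -67 - 4*m (M(Y, m) = -4*m - 67 = -67 - 4*m)
(46955 - 20143/(-20667))*(1361 + M(G(-7), -122)) = (46955 - 20143/(-20667))*(1361 + (-67 - 4*(-122))) = (46955 - 20143*(-1/20667))*(1361 + (-67 + 488)) = (46955 + 20143/20667)*(1361 + 421) = (970439128/20667)*1782 = 576440842032/6889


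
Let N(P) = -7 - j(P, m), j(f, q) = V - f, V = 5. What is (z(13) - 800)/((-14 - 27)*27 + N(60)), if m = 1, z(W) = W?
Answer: 787/1059 ≈ 0.74315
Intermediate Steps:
j(f, q) = 5 - f
N(P) = -12 + P (N(P) = -7 - (5 - P) = -7 + (-5 + P) = -12 + P)
(z(13) - 800)/((-14 - 27)*27 + N(60)) = (13 - 800)/((-14 - 27)*27 + (-12 + 60)) = -787/(-41*27 + 48) = -787/(-1107 + 48) = -787/(-1059) = -787*(-1/1059) = 787/1059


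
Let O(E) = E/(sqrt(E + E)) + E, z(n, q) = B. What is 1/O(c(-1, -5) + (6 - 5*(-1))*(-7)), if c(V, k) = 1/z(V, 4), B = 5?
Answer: -10/773 - 5*I*sqrt(15)/18552 ≈ -0.012937 - 0.0010438*I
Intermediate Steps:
z(n, q) = 5
c(V, k) = 1/5
O(E) = E + sqrt(2)*sqrt(E)/2 (O(E) = E/(sqrt(2*E)) + E = E/((sqrt(2)*sqrt(E))) + E = E*(sqrt(2)/(2*sqrt(E))) + E = sqrt(2)*sqrt(E)/2 + E = E + sqrt(2)*sqrt(E)/2)
1/O(c(-1, -5) + (6 - 5*(-1))*(-7)) = 1/((1/5 + (6 - 5*(-1))*(-7)) + sqrt(2)*sqrt(1/5 + (6 - 5*(-1))*(-7))/2) = 1/((1/5 + (6 + 5)*(-7)) + sqrt(2)*sqrt(1/5 + (6 + 5)*(-7))/2) = 1/((1/5 + 11*(-7)) + sqrt(2)*sqrt(1/5 + 11*(-7))/2) = 1/((1/5 - 77) + sqrt(2)*sqrt(1/5 - 77)/2) = 1/(-384/5 + sqrt(2)*sqrt(-384/5)/2) = 1/(-384/5 + sqrt(2)*(8*I*sqrt(30)/5)/2) = 1/(-384/5 + 8*I*sqrt(15)/5)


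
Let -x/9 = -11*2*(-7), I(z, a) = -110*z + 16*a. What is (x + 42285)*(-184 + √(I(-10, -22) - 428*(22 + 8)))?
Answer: -7525416 + 81798*I*√3023 ≈ -7.5254e+6 + 4.4974e+6*I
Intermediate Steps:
x = -1386 (x = -9*(-11*2)*(-7) = -(-198)*(-7) = -9*154 = -1386)
(x + 42285)*(-184 + √(I(-10, -22) - 428*(22 + 8))) = (-1386 + 42285)*(-184 + √((-110*(-10) + 16*(-22)) - 428*(22 + 8))) = 40899*(-184 + √((1100 - 352) - 428*30)) = 40899*(-184 + √(748 - 12840)) = 40899*(-184 + √(-12092)) = 40899*(-184 + 2*I*√3023) = -7525416 + 81798*I*√3023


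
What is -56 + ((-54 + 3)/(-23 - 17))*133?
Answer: 4543/40 ≈ 113.57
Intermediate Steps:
-56 + ((-54 + 3)/(-23 - 17))*133 = -56 - 51/(-40)*133 = -56 - 51*(-1/40)*133 = -56 + (51/40)*133 = -56 + 6783/40 = 4543/40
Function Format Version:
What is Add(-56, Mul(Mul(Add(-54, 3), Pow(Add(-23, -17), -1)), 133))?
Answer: Rational(4543, 40) ≈ 113.57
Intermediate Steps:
Add(-56, Mul(Mul(Add(-54, 3), Pow(Add(-23, -17), -1)), 133)) = Add(-56, Mul(Mul(-51, Pow(-40, -1)), 133)) = Add(-56, Mul(Mul(-51, Rational(-1, 40)), 133)) = Add(-56, Mul(Rational(51, 40), 133)) = Add(-56, Rational(6783, 40)) = Rational(4543, 40)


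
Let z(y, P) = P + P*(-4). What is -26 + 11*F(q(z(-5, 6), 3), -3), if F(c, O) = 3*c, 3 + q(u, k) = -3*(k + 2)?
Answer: -620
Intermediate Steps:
z(y, P) = -3*P (z(y, P) = P - 4*P = -3*P)
q(u, k) = -9 - 3*k (q(u, k) = -3 - 3*(k + 2) = -3 - 3*(2 + k) = -3 + (-6 - 3*k) = -9 - 3*k)
-26 + 11*F(q(z(-5, 6), 3), -3) = -26 + 11*(3*(-9 - 3*3)) = -26 + 11*(3*(-9 - 9)) = -26 + 11*(3*(-18)) = -26 + 11*(-54) = -26 - 594 = -620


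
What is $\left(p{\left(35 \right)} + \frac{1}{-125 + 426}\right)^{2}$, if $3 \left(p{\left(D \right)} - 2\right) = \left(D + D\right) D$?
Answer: $\frac{546503869081}{815409} \approx 6.7022 \cdot 10^{5}$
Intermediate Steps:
$p{\left(D \right)} = 2 + \frac{2 D^{2}}{3}$ ($p{\left(D \right)} = 2 + \frac{\left(D + D\right) D}{3} = 2 + \frac{2 D D}{3} = 2 + \frac{2 D^{2}}{3}$)
$\left(p{\left(35 \right)} + \frac{1}{-125 + 426}\right)^{2} = \left(\left(2 + \frac{2 \cdot 35^{2}}{3}\right) + \frac{1}{-125 + 426}\right)^{2} = \left(\left(2 + \frac{2}{3} \cdot 1225\right) + \frac{1}{301}\right)^{2} = \left(\left(2 + \frac{2450}{3}\right) + \frac{1}{301}\right)^{2} = \left(\frac{2456}{3} + \frac{1}{301}\right)^{2} = \left(\frac{739259}{903}\right)^{2} = \frac{546503869081}{815409}$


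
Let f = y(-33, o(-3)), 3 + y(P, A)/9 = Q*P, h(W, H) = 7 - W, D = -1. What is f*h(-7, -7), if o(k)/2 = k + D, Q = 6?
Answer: -25326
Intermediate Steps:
o(k) = -2 + 2*k (o(k) = 2*(k - 1) = 2*(-1 + k) = -2 + 2*k)
y(P, A) = -27 + 54*P (y(P, A) = -27 + 9*(6*P) = -27 + 54*P)
f = -1809 (f = -27 + 54*(-33) = -27 - 1782 = -1809)
f*h(-7, -7) = -1809*(7 - 1*(-7)) = -1809*(7 + 7) = -1809*14 = -25326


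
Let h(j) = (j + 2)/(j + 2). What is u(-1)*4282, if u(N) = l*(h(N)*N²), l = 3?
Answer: 12846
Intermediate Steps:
h(j) = 1 (h(j) = (2 + j)/(2 + j) = 1)
u(N) = 3*N² (u(N) = 3*(1*N²) = 3*N²)
u(-1)*4282 = (3*(-1)²)*4282 = (3*1)*4282 = 3*4282 = 12846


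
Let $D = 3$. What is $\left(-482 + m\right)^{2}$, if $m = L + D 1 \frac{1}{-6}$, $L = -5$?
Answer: $\frac{950625}{4} \approx 2.3766 \cdot 10^{5}$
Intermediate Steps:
$m = - \frac{11}{2}$ ($m = -5 + 3 \cdot 1 \frac{1}{-6} = -5 + 3 \cdot 1 \left(- \frac{1}{6}\right) = -5 + 3 \left(- \frac{1}{6}\right) = -5 - \frac{1}{2} = - \frac{11}{2} \approx -5.5$)
$\left(-482 + m\right)^{2} = \left(-482 - \frac{11}{2}\right)^{2} = \left(- \frac{975}{2}\right)^{2} = \frac{950625}{4}$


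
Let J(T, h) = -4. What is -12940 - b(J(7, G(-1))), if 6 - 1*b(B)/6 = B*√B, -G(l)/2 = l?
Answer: -12976 - 48*I ≈ -12976.0 - 48.0*I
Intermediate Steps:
G(l) = -2*l
b(B) = 36 - 6*B^(3/2) (b(B) = 36 - 6*B*√B = 36 - 6*B^(3/2))
-12940 - b(J(7, G(-1))) = -12940 - (36 - (-48)*I) = -12940 - (36 + 48*I) = -12940 + (-36 - 48*I) = -12976 - 48*I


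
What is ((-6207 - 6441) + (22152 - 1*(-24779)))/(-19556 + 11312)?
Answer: -34283/8244 ≈ -4.1585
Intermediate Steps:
((-6207 - 6441) + (22152 - 1*(-24779)))/(-19556 + 11312) = (-12648 + (22152 + 24779))/(-8244) = (-12648 + 46931)*(-1/8244) = 34283*(-1/8244) = -34283/8244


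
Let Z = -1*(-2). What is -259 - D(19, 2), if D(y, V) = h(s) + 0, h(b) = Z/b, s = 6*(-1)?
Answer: -776/3 ≈ -258.67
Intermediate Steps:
Z = 2
s = -6
h(b) = 2/b
D(y, V) = -⅓ (D(y, V) = 2/(-6) + 0 = 2*(-⅙) + 0 = -⅓ + 0 = -⅓)
-259 - D(19, 2) = -259 - 1*(-⅓) = -259 + ⅓ = -776/3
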